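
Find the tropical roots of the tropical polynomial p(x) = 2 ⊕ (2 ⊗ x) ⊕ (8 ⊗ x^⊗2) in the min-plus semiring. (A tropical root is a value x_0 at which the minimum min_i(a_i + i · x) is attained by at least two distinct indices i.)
Roots: {-6, 0}

Each tropical root is a break point of the lower envelope of the lines y = a_i + i · x (there are 3 lines, with slopes 0, 1, ..., 2). Only the lines that attain the minimum somewhere contribute to roots; other lines are dominated. Here the surviving (envelope) indices are i = 2, i = 1, i = 0.
Intersections between consecutive envelope lines give the roots: for adjacent envelope indices i < j the intersection is x = (a_i − a_j) / (j − i). Reading off the sorted break points: {-6, 0}.
Verification: at each break x_0, at least two indices attain the minimum of min_i(a_i + i · x_0).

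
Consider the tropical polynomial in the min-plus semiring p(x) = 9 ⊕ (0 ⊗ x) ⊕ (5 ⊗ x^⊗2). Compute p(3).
p(3) = 3

A tropical monomial a ⊗ x^⊗i evaluates to a + i · x. Evaluating each term at x = 3:
  Term 0 contributes 9 + 0 · 3 = 9
  Term 1 contributes 0 + 1 · 3 = 3
  Term 2 contributes 5 + 2 · 3 = 11
p(3) = ⊕ of these = min[9, 3, 11] = 3.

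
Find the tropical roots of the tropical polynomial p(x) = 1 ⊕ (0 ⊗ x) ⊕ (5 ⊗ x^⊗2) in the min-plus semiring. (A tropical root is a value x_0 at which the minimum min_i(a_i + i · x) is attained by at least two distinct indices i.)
Roots: {-5, 1}

Each tropical root is a break point of the lower envelope of the lines y = a_i + i · x (there are 3 lines, with slopes 0, 1, ..., 2). Only the lines that attain the minimum somewhere contribute to roots; other lines are dominated. Here the surviving (envelope) indices are i = 2, i = 1, i = 0.
Intersections between consecutive envelope lines give the roots: for adjacent envelope indices i < j the intersection is x = (a_i − a_j) / (j − i). Reading off the sorted break points: {-5, 1}.
Verification: at each break x_0, at least two indices attain the minimum of min_i(a_i + i · x_0).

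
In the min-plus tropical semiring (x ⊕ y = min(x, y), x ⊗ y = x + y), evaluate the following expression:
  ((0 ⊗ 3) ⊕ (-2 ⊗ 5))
((0 ⊗ 3) ⊕ (-2 ⊗ 5)) = 3

Expand innermost to outermost. Recall ⊕ takes the minimum of its arguments and ⊗ takes their sum. Working out the expression ((0 ⊗ 3) ⊕ (-2 ⊗ 5)) gives 3.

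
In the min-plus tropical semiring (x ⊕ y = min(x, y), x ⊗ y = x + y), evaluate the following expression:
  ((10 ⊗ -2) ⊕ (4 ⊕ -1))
((10 ⊗ -2) ⊕ (4 ⊕ -1)) = -1

Expand innermost to outermost. Recall ⊕ takes the minimum of its arguments and ⊗ takes their sum. Working out the expression ((10 ⊗ -2) ⊕ (4 ⊕ -1)) gives -1.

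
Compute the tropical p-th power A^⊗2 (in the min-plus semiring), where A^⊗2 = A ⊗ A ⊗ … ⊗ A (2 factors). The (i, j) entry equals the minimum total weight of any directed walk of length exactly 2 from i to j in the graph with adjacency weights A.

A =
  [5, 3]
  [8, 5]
A^⊗2 =
  [10, 8]
  [13, 10]

Each entry (A^⊗2)_ij equals the minimum over all length-2 walks i = v_0 → v_1 → … → v_2 = j of Σ_t A[v_t][v_{t+1}]. For example, for (i, j) = (0, 1) we minimise over 2 possible intermediate vertex sequences; the minimum is 8, attained along the walk 0 → 0 → 1.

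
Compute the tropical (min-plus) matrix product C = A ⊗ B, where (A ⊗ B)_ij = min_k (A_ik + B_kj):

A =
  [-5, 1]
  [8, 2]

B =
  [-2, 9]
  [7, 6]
A ⊗ B =
  [-7, 4]
  [6, 8]

Apply the min-plus product entry-by-entry:
  C[0][0] = min over k of (A[0][0] + B[0][0] = -5 + -2 = -7, A[0][1] + B[1][0] = 1 + 7 = 8) = -7 (attained at k = 0)
  C[0][1] = min over k of (A[0][0] + B[0][1] = -5 + 9 = 4, A[0][1] + B[1][1] = 1 + 6 = 7) = 4 (attained at k = 0)
  C[1][0] = min over k of (A[1][0] + B[0][0] = 8 + -2 = 6, A[1][1] + B[1][0] = 2 + 7 = 9) = 6 (attained at k = 0)
  C[1][1] = min over k of (A[1][0] + B[0][1] = 8 + 9 = 17, A[1][1] + B[1][1] = 2 + 6 = 8) = 8 (attained at k = 1)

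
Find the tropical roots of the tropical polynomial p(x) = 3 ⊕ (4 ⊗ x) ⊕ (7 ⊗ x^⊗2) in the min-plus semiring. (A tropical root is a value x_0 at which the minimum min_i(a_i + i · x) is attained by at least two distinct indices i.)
Roots: {-3, -1}

Each tropical root is a break point of the lower envelope of the lines y = a_i + i · x (there are 3 lines, with slopes 0, 1, ..., 2). Only the lines that attain the minimum somewhere contribute to roots; other lines are dominated. Here the surviving (envelope) indices are i = 2, i = 1, i = 0.
Intersections between consecutive envelope lines give the roots: for adjacent envelope indices i < j the intersection is x = (a_i − a_j) / (j − i). Reading off the sorted break points: {-3, -1}.
Verification: at each break x_0, at least two indices attain the minimum of min_i(a_i + i · x_0).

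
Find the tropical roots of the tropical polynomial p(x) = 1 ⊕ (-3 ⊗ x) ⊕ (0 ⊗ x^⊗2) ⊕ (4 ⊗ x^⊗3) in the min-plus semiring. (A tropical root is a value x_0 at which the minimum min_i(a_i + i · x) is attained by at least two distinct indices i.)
Roots: {-4, -3, 4}

Each tropical root is a break point of the lower envelope of the lines y = a_i + i · x (there are 4 lines, with slopes 0, 1, ..., 3). Only the lines that attain the minimum somewhere contribute to roots; other lines are dominated. Here the surviving (envelope) indices are i = 3, i = 2, i = 1, i = 0.
Intersections between consecutive envelope lines give the roots: for adjacent envelope indices i < j the intersection is x = (a_i − a_j) / (j − i). Reading off the sorted break points: {-4, -3, 4}.
Verification: at each break x_0, at least two indices attain the minimum of min_i(a_i + i · x_0).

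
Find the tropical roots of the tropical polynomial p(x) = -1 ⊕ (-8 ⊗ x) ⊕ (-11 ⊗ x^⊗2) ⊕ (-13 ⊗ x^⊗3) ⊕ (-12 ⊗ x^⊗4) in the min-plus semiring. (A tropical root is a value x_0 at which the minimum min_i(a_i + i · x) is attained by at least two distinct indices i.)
Roots: {-1, 2, 3, 7}

Each tropical root is a break point of the lower envelope of the lines y = a_i + i · x (there are 5 lines, with slopes 0, 1, ..., 4). Only the lines that attain the minimum somewhere contribute to roots; other lines are dominated. Here the surviving (envelope) indices are i = 4, i = 3, i = 2, i = 1, i = 0.
Intersections between consecutive envelope lines give the roots: for adjacent envelope indices i < j the intersection is x = (a_i − a_j) / (j − i). Reading off the sorted break points: {-1, 2, 3, 7}.
Verification: at each break x_0, at least two indices attain the minimum of min_i(a_i + i · x_0).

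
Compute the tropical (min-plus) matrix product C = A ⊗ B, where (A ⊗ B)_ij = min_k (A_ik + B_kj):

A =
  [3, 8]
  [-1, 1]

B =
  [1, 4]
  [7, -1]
A ⊗ B =
  [4, 7]
  [0, 0]

Apply the min-plus product entry-by-entry:
  C[0][0] = min over k of (A[0][0] + B[0][0] = 3 + 1 = 4, A[0][1] + B[1][0] = 8 + 7 = 15) = 4 (attained at k = 0)
  C[0][1] = min over k of (A[0][0] + B[0][1] = 3 + 4 = 7, A[0][1] + B[1][1] = 8 + -1 = 7) = 7 (attained at k = 0)
  C[1][0] = min over k of (A[1][0] + B[0][0] = -1 + 1 = 0, A[1][1] + B[1][0] = 1 + 7 = 8) = 0 (attained at k = 0)
  C[1][1] = min over k of (A[1][0] + B[0][1] = -1 + 4 = 3, A[1][1] + B[1][1] = 1 + -1 = 0) = 0 (attained at k = 1)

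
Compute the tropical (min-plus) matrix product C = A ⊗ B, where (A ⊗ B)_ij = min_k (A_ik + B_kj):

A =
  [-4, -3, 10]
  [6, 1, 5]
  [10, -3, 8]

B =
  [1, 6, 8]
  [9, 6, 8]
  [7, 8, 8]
A ⊗ B =
  [-3, 2, 4]
  [7, 7, 9]
  [6, 3, 5]

Apply the min-plus product entry-by-entry:
  C[0][0] = min over k of (A[0][0] + B[0][0] = -4 + 1 = -3, A[0][1] + B[1][0] = -3 + 9 = 6, A[0][2] + B[2][0] = 10 + 7 = 17) = -3 (attained at k = 0)
  C[0][1] = min over k of (A[0][0] + B[0][1] = -4 + 6 = 2, A[0][1] + B[1][1] = -3 + 6 = 3, A[0][2] + B[2][1] = 10 + 8 = 18) = 2 (attained at k = 0)
  C[0][2] = min over k of (A[0][0] + B[0][2] = -4 + 8 = 4, A[0][1] + B[1][2] = -3 + 8 = 5, A[0][2] + B[2][2] = 10 + 8 = 18) = 4 (attained at k = 0)
  C[1][0] = min over k of (A[1][0] + B[0][0] = 6 + 1 = 7, A[1][1] + B[1][0] = 1 + 9 = 10, A[1][2] + B[2][0] = 5 + 7 = 12) = 7 (attained at k = 0)
  C[1][1] = min over k of (A[1][0] + B[0][1] = 6 + 6 = 12, A[1][1] + B[1][1] = 1 + 6 = 7, A[1][2] + B[2][1] = 5 + 8 = 13) = 7 (attained at k = 1)
  C[1][2] = min over k of (A[1][0] + B[0][2] = 6 + 8 = 14, A[1][1] + B[1][2] = 1 + 8 = 9, A[1][2] + B[2][2] = 5 + 8 = 13) = 9 (attained at k = 1)
  C[2][0] = min over k of (A[2][0] + B[0][0] = 10 + 1 = 11, A[2][1] + B[1][0] = -3 + 9 = 6, A[2][2] + B[2][0] = 8 + 7 = 15) = 6 (attained at k = 1)
  C[2][1] = min over k of (A[2][0] + B[0][1] = 10 + 6 = 16, A[2][1] + B[1][1] = -3 + 6 = 3, A[2][2] + B[2][1] = 8 + 8 = 16) = 3 (attained at k = 1)
  C[2][2] = min over k of (A[2][0] + B[0][2] = 10 + 8 = 18, A[2][1] + B[1][2] = -3 + 8 = 5, A[2][2] + B[2][2] = 8 + 8 = 16) = 5 (attained at k = 1)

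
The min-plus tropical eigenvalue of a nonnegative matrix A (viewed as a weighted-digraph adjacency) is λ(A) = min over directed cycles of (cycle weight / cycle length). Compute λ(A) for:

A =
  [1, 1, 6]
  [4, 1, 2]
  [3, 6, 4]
λ(A) = 1

Enumerate directed cycles and compute their means (weight / length). Sample:
  cycle 0 → 0: weight = 1, length = 1, mean = 1/1 ≈ 1.000
  cycle 1 → 1: weight = 1, length = 1, mean = 1/1 ≈ 1.000
  cycle 2 → 2: weight = 4, length = 1, mean = 4/1 ≈ 4.000
  cycle 0 → 1 → 0: weight = 5, length = 2, mean = 5/2 ≈ 2.500
  cycle 0 → 2 → 0: weight = 9, length = 2, mean = 9/2 ≈ 4.500
  cycle 1 → 0 → 1: weight = 5, length = 2, mean = 5/2 ≈ 2.500
Minimum mean = 1.000, attained e.g. along the cycle 0 → 0 with weight 1 and length 1. So λ(A) = 1/1 = 1.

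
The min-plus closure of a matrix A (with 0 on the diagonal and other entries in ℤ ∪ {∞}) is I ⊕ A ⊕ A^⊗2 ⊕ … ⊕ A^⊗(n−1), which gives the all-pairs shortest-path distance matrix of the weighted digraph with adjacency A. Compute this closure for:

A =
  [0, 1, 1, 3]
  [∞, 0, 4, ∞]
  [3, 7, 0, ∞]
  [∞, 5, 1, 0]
Closure =
  [0, 1, 1, 3]
  [7, 0, 4, 10]
  [3, 4, 0, 6]
  [4, 5, 1, 0]

This is the Floyd-Warshall all-pairs shortest-path computation. For each intermediate vertex k = 0, 1, …, 3, update dist[i][j] ← min(dist[i][j], dist[i][k] + dist[k][j]). The final matrix gives, for each (i, j), the minimum total weight of any directed path from i to j (possibly empty when i = j).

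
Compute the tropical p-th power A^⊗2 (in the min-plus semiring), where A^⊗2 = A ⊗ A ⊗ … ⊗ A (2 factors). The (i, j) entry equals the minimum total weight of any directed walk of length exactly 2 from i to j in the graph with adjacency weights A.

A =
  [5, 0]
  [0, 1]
A^⊗2 =
  [0, 1]
  [1, 0]

Each entry (A^⊗2)_ij equals the minimum over all length-2 walks i = v_0 → v_1 → … → v_2 = j of Σ_t A[v_t][v_{t+1}]. For example, for (i, j) = (0, 1) we minimise over 2 possible intermediate vertex sequences; the minimum is 1, attained along the walk 0 → 1 → 1.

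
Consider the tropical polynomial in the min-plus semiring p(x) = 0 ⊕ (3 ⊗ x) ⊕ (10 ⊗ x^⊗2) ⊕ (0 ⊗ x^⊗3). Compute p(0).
p(0) = 0

A tropical monomial a ⊗ x^⊗i evaluates to a + i · x. Evaluating each term at x = 0:
  Term 0 contributes 0 + 0 · 0 = 0
  Term 1 contributes 3 + 1 · 0 = 3
  Term 2 contributes 10 + 2 · 0 = 10
  Term 3 contributes 0 + 3 · 0 = 0
p(0) = ⊕ of these = min[0, 3, 10, 0] = 0.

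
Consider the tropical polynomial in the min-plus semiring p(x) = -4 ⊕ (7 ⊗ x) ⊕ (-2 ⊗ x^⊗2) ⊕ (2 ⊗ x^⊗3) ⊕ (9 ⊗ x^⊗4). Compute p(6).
p(6) = -4

A tropical monomial a ⊗ x^⊗i evaluates to a + i · x. Evaluating each term at x = 6:
  Term 0 contributes -4 + 0 · 6 = -4
  Term 1 contributes 7 + 1 · 6 = 13
  Term 2 contributes -2 + 2 · 6 = 10
  Term 3 contributes 2 + 3 · 6 = 20
  Term 4 contributes 9 + 4 · 6 = 33
p(6) = ⊕ of these = min[-4, 13, 10, 20, 33] = -4.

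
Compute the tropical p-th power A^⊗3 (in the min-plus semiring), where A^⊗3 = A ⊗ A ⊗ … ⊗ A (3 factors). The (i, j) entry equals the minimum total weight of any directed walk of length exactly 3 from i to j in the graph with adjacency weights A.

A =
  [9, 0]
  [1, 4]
A^⊗3 =
  [5, 1]
  [2, 5]

Each entry (A^⊗3)_ij equals the minimum over all length-3 walks i = v_0 → v_1 → … → v_3 = j of Σ_t A[v_t][v_{t+1}]. For example, for (i, j) = (0, 1) we minimise over 4 possible intermediate vertex sequences; the minimum is 1, attained along the walk 0 → 1 → 0 → 1.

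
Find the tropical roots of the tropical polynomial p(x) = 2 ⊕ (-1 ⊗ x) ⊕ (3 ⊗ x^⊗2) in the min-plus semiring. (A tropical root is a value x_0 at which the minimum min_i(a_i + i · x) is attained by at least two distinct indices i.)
Roots: {-4, 3}

Each tropical root is a break point of the lower envelope of the lines y = a_i + i · x (there are 3 lines, with slopes 0, 1, ..., 2). Only the lines that attain the minimum somewhere contribute to roots; other lines are dominated. Here the surviving (envelope) indices are i = 2, i = 1, i = 0.
Intersections between consecutive envelope lines give the roots: for adjacent envelope indices i < j the intersection is x = (a_i − a_j) / (j − i). Reading off the sorted break points: {-4, 3}.
Verification: at each break x_0, at least two indices attain the minimum of min_i(a_i + i · x_0).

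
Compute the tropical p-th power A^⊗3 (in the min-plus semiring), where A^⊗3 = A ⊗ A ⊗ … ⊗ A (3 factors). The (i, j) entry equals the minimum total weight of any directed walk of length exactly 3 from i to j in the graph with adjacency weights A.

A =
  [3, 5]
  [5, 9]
A^⊗3 =
  [9, 11]
  [11, 13]

Each entry (A^⊗3)_ij equals the minimum over all length-3 walks i = v_0 → v_1 → … → v_3 = j of Σ_t A[v_t][v_{t+1}]. For example, for (i, j) = (0, 1) we minimise over 4 possible intermediate vertex sequences; the minimum is 11, attained along the walk 0 → 0 → 0 → 1.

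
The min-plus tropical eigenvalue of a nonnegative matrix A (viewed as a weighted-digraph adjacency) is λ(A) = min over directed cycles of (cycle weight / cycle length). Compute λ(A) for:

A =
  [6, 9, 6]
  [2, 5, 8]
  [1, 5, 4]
λ(A) = 7/2

Enumerate directed cycles and compute their means (weight / length). Sample:
  cycle 0 → 0: weight = 6, length = 1, mean = 6/1 ≈ 6.000
  cycle 1 → 1: weight = 5, length = 1, mean = 5/1 ≈ 5.000
  cycle 2 → 2: weight = 4, length = 1, mean = 4/1 ≈ 4.000
  cycle 0 → 1 → 0: weight = 11, length = 2, mean = 11/2 ≈ 5.500
  cycle 0 → 2 → 0: weight = 7, length = 2, mean = 7/2 ≈ 3.500
  cycle 1 → 0 → 1: weight = 11, length = 2, mean = 11/2 ≈ 5.500
Minimum mean = 3.500, attained e.g. along the cycle 0 → 2 → 0 with weight 7 and length 2. So λ(A) = 7/2 = 7/2.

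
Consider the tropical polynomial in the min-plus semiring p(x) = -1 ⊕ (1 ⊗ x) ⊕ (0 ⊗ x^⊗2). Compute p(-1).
p(-1) = -2

A tropical monomial a ⊗ x^⊗i evaluates to a + i · x. Evaluating each term at x = -1:
  Term 0 contributes -1 + 0 · -1 = -1
  Term 1 contributes 1 + 1 · -1 = 0
  Term 2 contributes 0 + 2 · -1 = -2
p(-1) = ⊕ of these = min[-1, 0, -2] = -2.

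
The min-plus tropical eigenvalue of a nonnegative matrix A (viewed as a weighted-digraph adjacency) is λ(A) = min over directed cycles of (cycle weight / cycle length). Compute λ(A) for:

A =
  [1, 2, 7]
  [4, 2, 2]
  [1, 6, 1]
λ(A) = 1

Enumerate directed cycles and compute their means (weight / length). Sample:
  cycle 0 → 0: weight = 1, length = 1, mean = 1/1 ≈ 1.000
  cycle 1 → 1: weight = 2, length = 1, mean = 2/1 ≈ 2.000
  cycle 2 → 2: weight = 1, length = 1, mean = 1/1 ≈ 1.000
  cycle 0 → 1 → 0: weight = 6, length = 2, mean = 6/2 ≈ 3.000
  cycle 0 → 2 → 0: weight = 8, length = 2, mean = 8/2 ≈ 4.000
  cycle 1 → 0 → 1: weight = 6, length = 2, mean = 6/2 ≈ 3.000
Minimum mean = 1.000, attained e.g. along the cycle 0 → 0 with weight 1 and length 1. So λ(A) = 1/1 = 1.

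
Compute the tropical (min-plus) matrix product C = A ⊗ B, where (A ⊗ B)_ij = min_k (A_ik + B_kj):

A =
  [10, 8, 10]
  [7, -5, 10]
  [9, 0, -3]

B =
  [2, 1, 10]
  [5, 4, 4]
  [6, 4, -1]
A ⊗ B =
  [12, 11, 9]
  [0, -1, -1]
  [3, 1, -4]

Apply the min-plus product entry-by-entry:
  C[0][0] = min over k of (A[0][0] + B[0][0] = 10 + 2 = 12, A[0][1] + B[1][0] = 8 + 5 = 13, A[0][2] + B[2][0] = 10 + 6 = 16) = 12 (attained at k = 0)
  C[0][1] = min over k of (A[0][0] + B[0][1] = 10 + 1 = 11, A[0][1] + B[1][1] = 8 + 4 = 12, A[0][2] + B[2][1] = 10 + 4 = 14) = 11 (attained at k = 0)
  C[0][2] = min over k of (A[0][0] + B[0][2] = 10 + 10 = 20, A[0][1] + B[1][2] = 8 + 4 = 12, A[0][2] + B[2][2] = 10 + -1 = 9) = 9 (attained at k = 2)
  C[1][0] = min over k of (A[1][0] + B[0][0] = 7 + 2 = 9, A[1][1] + B[1][0] = -5 + 5 = 0, A[1][2] + B[2][0] = 10 + 6 = 16) = 0 (attained at k = 1)
  C[1][1] = min over k of (A[1][0] + B[0][1] = 7 + 1 = 8, A[1][1] + B[1][1] = -5 + 4 = -1, A[1][2] + B[2][1] = 10 + 4 = 14) = -1 (attained at k = 1)
  C[1][2] = min over k of (A[1][0] + B[0][2] = 7 + 10 = 17, A[1][1] + B[1][2] = -5 + 4 = -1, A[1][2] + B[2][2] = 10 + -1 = 9) = -1 (attained at k = 1)
  C[2][0] = min over k of (A[2][0] + B[0][0] = 9 + 2 = 11, A[2][1] + B[1][0] = 0 + 5 = 5, A[2][2] + B[2][0] = -3 + 6 = 3) = 3 (attained at k = 2)
  C[2][1] = min over k of (A[2][0] + B[0][1] = 9 + 1 = 10, A[2][1] + B[1][1] = 0 + 4 = 4, A[2][2] + B[2][1] = -3 + 4 = 1) = 1 (attained at k = 2)
  C[2][2] = min over k of (A[2][0] + B[0][2] = 9 + 10 = 19, A[2][1] + B[1][2] = 0 + 4 = 4, A[2][2] + B[2][2] = -3 + -1 = -4) = -4 (attained at k = 2)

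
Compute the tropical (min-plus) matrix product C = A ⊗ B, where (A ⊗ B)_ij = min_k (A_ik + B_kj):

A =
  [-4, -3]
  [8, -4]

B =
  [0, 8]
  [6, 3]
A ⊗ B =
  [-4, 0]
  [2, -1]

Apply the min-plus product entry-by-entry:
  C[0][0] = min over k of (A[0][0] + B[0][0] = -4 + 0 = -4, A[0][1] + B[1][0] = -3 + 6 = 3) = -4 (attained at k = 0)
  C[0][1] = min over k of (A[0][0] + B[0][1] = -4 + 8 = 4, A[0][1] + B[1][1] = -3 + 3 = 0) = 0 (attained at k = 1)
  C[1][0] = min over k of (A[1][0] + B[0][0] = 8 + 0 = 8, A[1][1] + B[1][0] = -4 + 6 = 2) = 2 (attained at k = 1)
  C[1][1] = min over k of (A[1][0] + B[0][1] = 8 + 8 = 16, A[1][1] + B[1][1] = -4 + 3 = -1) = -1 (attained at k = 1)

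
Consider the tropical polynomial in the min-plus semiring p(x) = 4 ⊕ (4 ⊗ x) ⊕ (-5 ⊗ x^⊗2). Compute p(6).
p(6) = 4

A tropical monomial a ⊗ x^⊗i evaluates to a + i · x. Evaluating each term at x = 6:
  Term 0 contributes 4 + 0 · 6 = 4
  Term 1 contributes 4 + 1 · 6 = 10
  Term 2 contributes -5 + 2 · 6 = 7
p(6) = ⊕ of these = min[4, 10, 7] = 4.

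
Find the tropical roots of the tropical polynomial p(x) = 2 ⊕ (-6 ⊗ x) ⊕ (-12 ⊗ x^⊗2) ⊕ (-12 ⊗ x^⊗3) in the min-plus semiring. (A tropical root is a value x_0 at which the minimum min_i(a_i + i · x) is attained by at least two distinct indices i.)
Roots: {0, 6, 8}

Each tropical root is a break point of the lower envelope of the lines y = a_i + i · x (there are 4 lines, with slopes 0, 1, ..., 3). Only the lines that attain the minimum somewhere contribute to roots; other lines are dominated. Here the surviving (envelope) indices are i = 3, i = 2, i = 1, i = 0.
Intersections between consecutive envelope lines give the roots: for adjacent envelope indices i < j the intersection is x = (a_i − a_j) / (j − i). Reading off the sorted break points: {0, 6, 8}.
Verification: at each break x_0, at least two indices attain the minimum of min_i(a_i + i · x_0).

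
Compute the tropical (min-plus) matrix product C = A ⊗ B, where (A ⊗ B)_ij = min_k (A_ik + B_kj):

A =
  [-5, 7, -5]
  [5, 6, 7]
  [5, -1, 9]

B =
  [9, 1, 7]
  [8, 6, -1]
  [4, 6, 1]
A ⊗ B =
  [-1, -4, -4]
  [11, 6, 5]
  [7, 5, -2]

Apply the min-plus product entry-by-entry:
  C[0][0] = min over k of (A[0][0] + B[0][0] = -5 + 9 = 4, A[0][1] + B[1][0] = 7 + 8 = 15, A[0][2] + B[2][0] = -5 + 4 = -1) = -1 (attained at k = 2)
  C[0][1] = min over k of (A[0][0] + B[0][1] = -5 + 1 = -4, A[0][1] + B[1][1] = 7 + 6 = 13, A[0][2] + B[2][1] = -5 + 6 = 1) = -4 (attained at k = 0)
  C[0][2] = min over k of (A[0][0] + B[0][2] = -5 + 7 = 2, A[0][1] + B[1][2] = 7 + -1 = 6, A[0][2] + B[2][2] = -5 + 1 = -4) = -4 (attained at k = 2)
  C[1][0] = min over k of (A[1][0] + B[0][0] = 5 + 9 = 14, A[1][1] + B[1][0] = 6 + 8 = 14, A[1][2] + B[2][0] = 7 + 4 = 11) = 11 (attained at k = 2)
  C[1][1] = min over k of (A[1][0] + B[0][1] = 5 + 1 = 6, A[1][1] + B[1][1] = 6 + 6 = 12, A[1][2] + B[2][1] = 7 + 6 = 13) = 6 (attained at k = 0)
  C[1][2] = min over k of (A[1][0] + B[0][2] = 5 + 7 = 12, A[1][1] + B[1][2] = 6 + -1 = 5, A[1][2] + B[2][2] = 7 + 1 = 8) = 5 (attained at k = 1)
  C[2][0] = min over k of (A[2][0] + B[0][0] = 5 + 9 = 14, A[2][1] + B[1][0] = -1 + 8 = 7, A[2][2] + B[2][0] = 9 + 4 = 13) = 7 (attained at k = 1)
  C[2][1] = min over k of (A[2][0] + B[0][1] = 5 + 1 = 6, A[2][1] + B[1][1] = -1 + 6 = 5, A[2][2] + B[2][1] = 9 + 6 = 15) = 5 (attained at k = 1)
  C[2][2] = min over k of (A[2][0] + B[0][2] = 5 + 7 = 12, A[2][1] + B[1][2] = -1 + -1 = -2, A[2][2] + B[2][2] = 9 + 1 = 10) = -2 (attained at k = 1)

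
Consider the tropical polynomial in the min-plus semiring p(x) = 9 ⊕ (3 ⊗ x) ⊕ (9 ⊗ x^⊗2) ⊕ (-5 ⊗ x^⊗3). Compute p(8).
p(8) = 9

A tropical monomial a ⊗ x^⊗i evaluates to a + i · x. Evaluating each term at x = 8:
  Term 0 contributes 9 + 0 · 8 = 9
  Term 1 contributes 3 + 1 · 8 = 11
  Term 2 contributes 9 + 2 · 8 = 25
  Term 3 contributes -5 + 3 · 8 = 19
p(8) = ⊕ of these = min[9, 11, 25, 19] = 9.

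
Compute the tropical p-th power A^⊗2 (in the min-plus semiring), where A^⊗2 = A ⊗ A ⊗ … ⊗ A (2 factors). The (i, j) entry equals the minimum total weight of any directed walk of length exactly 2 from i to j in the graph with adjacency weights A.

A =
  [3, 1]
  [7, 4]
A^⊗2 =
  [6, 4]
  [10, 8]

Each entry (A^⊗2)_ij equals the minimum over all length-2 walks i = v_0 → v_1 → … → v_2 = j of Σ_t A[v_t][v_{t+1}]. For example, for (i, j) = (0, 1) we minimise over 2 possible intermediate vertex sequences; the minimum is 4, attained along the walk 0 → 0 → 1.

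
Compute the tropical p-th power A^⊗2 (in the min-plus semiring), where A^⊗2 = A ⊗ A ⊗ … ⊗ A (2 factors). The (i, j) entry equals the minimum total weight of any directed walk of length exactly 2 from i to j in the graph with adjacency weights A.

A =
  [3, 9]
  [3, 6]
A^⊗2 =
  [6, 12]
  [6, 12]

Each entry (A^⊗2)_ij equals the minimum over all length-2 walks i = v_0 → v_1 → … → v_2 = j of Σ_t A[v_t][v_{t+1}]. For example, for (i, j) = (0, 1) we minimise over 2 possible intermediate vertex sequences; the minimum is 12, attained along the walk 0 → 0 → 1.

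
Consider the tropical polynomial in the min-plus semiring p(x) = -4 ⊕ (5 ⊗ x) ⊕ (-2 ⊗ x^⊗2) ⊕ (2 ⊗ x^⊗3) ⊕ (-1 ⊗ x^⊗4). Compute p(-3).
p(-3) = -13

A tropical monomial a ⊗ x^⊗i evaluates to a + i · x. Evaluating each term at x = -3:
  Term 0 contributes -4 + 0 · -3 = -4
  Term 1 contributes 5 + 1 · -3 = 2
  Term 2 contributes -2 + 2 · -3 = -8
  Term 3 contributes 2 + 3 · -3 = -7
  Term 4 contributes -1 + 4 · -3 = -13
p(-3) = ⊕ of these = min[-4, 2, -8, -7, -13] = -13.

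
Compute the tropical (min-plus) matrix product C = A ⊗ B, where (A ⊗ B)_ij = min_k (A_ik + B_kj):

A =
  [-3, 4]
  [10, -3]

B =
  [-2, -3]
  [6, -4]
A ⊗ B =
  [-5, -6]
  [3, -7]

Apply the min-plus product entry-by-entry:
  C[0][0] = min over k of (A[0][0] + B[0][0] = -3 + -2 = -5, A[0][1] + B[1][0] = 4 + 6 = 10) = -5 (attained at k = 0)
  C[0][1] = min over k of (A[0][0] + B[0][1] = -3 + -3 = -6, A[0][1] + B[1][1] = 4 + -4 = 0) = -6 (attained at k = 0)
  C[1][0] = min over k of (A[1][0] + B[0][0] = 10 + -2 = 8, A[1][1] + B[1][0] = -3 + 6 = 3) = 3 (attained at k = 1)
  C[1][1] = min over k of (A[1][0] + B[0][1] = 10 + -3 = 7, A[1][1] + B[1][1] = -3 + -4 = -7) = -7 (attained at k = 1)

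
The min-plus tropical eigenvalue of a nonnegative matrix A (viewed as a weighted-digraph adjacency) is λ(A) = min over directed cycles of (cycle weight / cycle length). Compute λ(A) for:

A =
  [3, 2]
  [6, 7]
λ(A) = 3

Enumerate directed cycles and compute their means (weight / length). Sample:
  cycle 0 → 0: weight = 3, length = 1, mean = 3/1 ≈ 3.000
  cycle 1 → 1: weight = 7, length = 1, mean = 7/1 ≈ 7.000
  cycle 0 → 1 → 0: weight = 8, length = 2, mean = 8/2 ≈ 4.000
  cycle 1 → 0 → 1: weight = 8, length = 2, mean = 8/2 ≈ 4.000
Minimum mean = 3.000, attained e.g. along the cycle 0 → 0 with weight 3 and length 1. So λ(A) = 3/1 = 3.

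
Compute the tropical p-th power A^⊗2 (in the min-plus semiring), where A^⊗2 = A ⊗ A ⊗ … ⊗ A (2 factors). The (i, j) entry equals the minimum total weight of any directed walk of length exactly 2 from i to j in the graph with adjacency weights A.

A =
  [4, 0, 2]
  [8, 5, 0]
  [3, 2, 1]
A^⊗2 =
  [5, 4, 0]
  [3, 2, 1]
  [4, 3, 2]

Each entry (A^⊗2)_ij equals the minimum over all length-2 walks i = v_0 → v_1 → … → v_2 = j of Σ_t A[v_t][v_{t+1}]. For example, for (i, j) = (0, 2) we minimise over 3 possible intermediate vertex sequences; the minimum is 0, attained along the walk 0 → 1 → 2.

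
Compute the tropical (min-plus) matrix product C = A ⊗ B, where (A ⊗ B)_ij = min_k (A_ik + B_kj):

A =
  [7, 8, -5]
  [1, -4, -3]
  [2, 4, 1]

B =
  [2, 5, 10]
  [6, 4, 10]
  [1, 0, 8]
A ⊗ B =
  [-4, -5, 3]
  [-2, -3, 5]
  [2, 1, 9]

Apply the min-plus product entry-by-entry:
  C[0][0] = min over k of (A[0][0] + B[0][0] = 7 + 2 = 9, A[0][1] + B[1][0] = 8 + 6 = 14, A[0][2] + B[2][0] = -5 + 1 = -4) = -4 (attained at k = 2)
  C[0][1] = min over k of (A[0][0] + B[0][1] = 7 + 5 = 12, A[0][1] + B[1][1] = 8 + 4 = 12, A[0][2] + B[2][1] = -5 + 0 = -5) = -5 (attained at k = 2)
  C[0][2] = min over k of (A[0][0] + B[0][2] = 7 + 10 = 17, A[0][1] + B[1][2] = 8 + 10 = 18, A[0][2] + B[2][2] = -5 + 8 = 3) = 3 (attained at k = 2)
  C[1][0] = min over k of (A[1][0] + B[0][0] = 1 + 2 = 3, A[1][1] + B[1][0] = -4 + 6 = 2, A[1][2] + B[2][0] = -3 + 1 = -2) = -2 (attained at k = 2)
  C[1][1] = min over k of (A[1][0] + B[0][1] = 1 + 5 = 6, A[1][1] + B[1][1] = -4 + 4 = 0, A[1][2] + B[2][1] = -3 + 0 = -3) = -3 (attained at k = 2)
  C[1][2] = min over k of (A[1][0] + B[0][2] = 1 + 10 = 11, A[1][1] + B[1][2] = -4 + 10 = 6, A[1][2] + B[2][2] = -3 + 8 = 5) = 5 (attained at k = 2)
  C[2][0] = min over k of (A[2][0] + B[0][0] = 2 + 2 = 4, A[2][1] + B[1][0] = 4 + 6 = 10, A[2][2] + B[2][0] = 1 + 1 = 2) = 2 (attained at k = 2)
  C[2][1] = min over k of (A[2][0] + B[0][1] = 2 + 5 = 7, A[2][1] + B[1][1] = 4 + 4 = 8, A[2][2] + B[2][1] = 1 + 0 = 1) = 1 (attained at k = 2)
  C[2][2] = min over k of (A[2][0] + B[0][2] = 2 + 10 = 12, A[2][1] + B[1][2] = 4 + 10 = 14, A[2][2] + B[2][2] = 1 + 8 = 9) = 9 (attained at k = 2)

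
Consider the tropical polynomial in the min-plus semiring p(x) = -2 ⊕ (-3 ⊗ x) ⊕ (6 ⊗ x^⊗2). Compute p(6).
p(6) = -2

A tropical monomial a ⊗ x^⊗i evaluates to a + i · x. Evaluating each term at x = 6:
  Term 0 contributes -2 + 0 · 6 = -2
  Term 1 contributes -3 + 1 · 6 = 3
  Term 2 contributes 6 + 2 · 6 = 18
p(6) = ⊕ of these = min[-2, 3, 18] = -2.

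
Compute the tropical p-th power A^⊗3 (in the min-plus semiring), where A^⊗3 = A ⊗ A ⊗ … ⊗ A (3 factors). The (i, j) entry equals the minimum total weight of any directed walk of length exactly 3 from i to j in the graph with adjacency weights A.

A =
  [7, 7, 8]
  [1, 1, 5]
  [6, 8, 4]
A^⊗3 =
  [9, 9, 13]
  [3, 3, 7]
  [10, 10, 12]

Each entry (A^⊗3)_ij equals the minimum over all length-3 walks i = v_0 → v_1 → … → v_3 = j of Σ_t A[v_t][v_{t+1}]. For example, for (i, j) = (0, 2) we minimise over 9 possible intermediate vertex sequences; the minimum is 13, attained along the walk 0 → 1 → 1 → 2.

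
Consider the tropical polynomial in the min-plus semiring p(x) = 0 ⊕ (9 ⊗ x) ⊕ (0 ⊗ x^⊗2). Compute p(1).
p(1) = 0

A tropical monomial a ⊗ x^⊗i evaluates to a + i · x. Evaluating each term at x = 1:
  Term 0 contributes 0 + 0 · 1 = 0
  Term 1 contributes 9 + 1 · 1 = 10
  Term 2 contributes 0 + 2 · 1 = 2
p(1) = ⊕ of these = min[0, 10, 2] = 0.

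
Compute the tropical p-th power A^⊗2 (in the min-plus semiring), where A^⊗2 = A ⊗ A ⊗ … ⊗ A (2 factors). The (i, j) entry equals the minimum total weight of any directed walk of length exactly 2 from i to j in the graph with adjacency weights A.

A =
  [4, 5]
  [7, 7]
A^⊗2 =
  [8, 9]
  [11, 12]

Each entry (A^⊗2)_ij equals the minimum over all length-2 walks i = v_0 → v_1 → … → v_2 = j of Σ_t A[v_t][v_{t+1}]. For example, for (i, j) = (0, 1) we minimise over 2 possible intermediate vertex sequences; the minimum is 9, attained along the walk 0 → 0 → 1.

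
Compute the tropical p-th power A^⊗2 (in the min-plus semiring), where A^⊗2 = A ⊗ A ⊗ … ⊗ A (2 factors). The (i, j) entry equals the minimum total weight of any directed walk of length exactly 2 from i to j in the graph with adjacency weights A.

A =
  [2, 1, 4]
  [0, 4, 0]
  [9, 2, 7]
A^⊗2 =
  [1, 3, 1]
  [2, 1, 4]
  [2, 6, 2]

Each entry (A^⊗2)_ij equals the minimum over all length-2 walks i = v_0 → v_1 → … → v_2 = j of Σ_t A[v_t][v_{t+1}]. For example, for (i, j) = (0, 2) we minimise over 3 possible intermediate vertex sequences; the minimum is 1, attained along the walk 0 → 1 → 2.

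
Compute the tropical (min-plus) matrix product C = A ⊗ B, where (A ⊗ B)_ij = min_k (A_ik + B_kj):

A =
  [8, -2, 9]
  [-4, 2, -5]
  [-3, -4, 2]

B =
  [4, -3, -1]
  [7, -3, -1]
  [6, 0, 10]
A ⊗ B =
  [5, -5, -3]
  [0, -7, -5]
  [1, -7, -5]

Apply the min-plus product entry-by-entry:
  C[0][0] = min over k of (A[0][0] + B[0][0] = 8 + 4 = 12, A[0][1] + B[1][0] = -2 + 7 = 5, A[0][2] + B[2][0] = 9 + 6 = 15) = 5 (attained at k = 1)
  C[0][1] = min over k of (A[0][0] + B[0][1] = 8 + -3 = 5, A[0][1] + B[1][1] = -2 + -3 = -5, A[0][2] + B[2][1] = 9 + 0 = 9) = -5 (attained at k = 1)
  C[0][2] = min over k of (A[0][0] + B[0][2] = 8 + -1 = 7, A[0][1] + B[1][2] = -2 + -1 = -3, A[0][2] + B[2][2] = 9 + 10 = 19) = -3 (attained at k = 1)
  C[1][0] = min over k of (A[1][0] + B[0][0] = -4 + 4 = 0, A[1][1] + B[1][0] = 2 + 7 = 9, A[1][2] + B[2][0] = -5 + 6 = 1) = 0 (attained at k = 0)
  C[1][1] = min over k of (A[1][0] + B[0][1] = -4 + -3 = -7, A[1][1] + B[1][1] = 2 + -3 = -1, A[1][2] + B[2][1] = -5 + 0 = -5) = -7 (attained at k = 0)
  C[1][2] = min over k of (A[1][0] + B[0][2] = -4 + -1 = -5, A[1][1] + B[1][2] = 2 + -1 = 1, A[1][2] + B[2][2] = -5 + 10 = 5) = -5 (attained at k = 0)
  C[2][0] = min over k of (A[2][0] + B[0][0] = -3 + 4 = 1, A[2][1] + B[1][0] = -4 + 7 = 3, A[2][2] + B[2][0] = 2 + 6 = 8) = 1 (attained at k = 0)
  C[2][1] = min over k of (A[2][0] + B[0][1] = -3 + -3 = -6, A[2][1] + B[1][1] = -4 + -3 = -7, A[2][2] + B[2][1] = 2 + 0 = 2) = -7 (attained at k = 1)
  C[2][2] = min over k of (A[2][0] + B[0][2] = -3 + -1 = -4, A[2][1] + B[1][2] = -4 + -1 = -5, A[2][2] + B[2][2] = 2 + 10 = 12) = -5 (attained at k = 1)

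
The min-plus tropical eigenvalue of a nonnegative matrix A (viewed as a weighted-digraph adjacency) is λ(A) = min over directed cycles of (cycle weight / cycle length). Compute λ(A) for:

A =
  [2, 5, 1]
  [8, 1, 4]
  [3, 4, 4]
λ(A) = 1

Enumerate directed cycles and compute their means (weight / length). Sample:
  cycle 0 → 0: weight = 2, length = 1, mean = 2/1 ≈ 2.000
  cycle 1 → 1: weight = 1, length = 1, mean = 1/1 ≈ 1.000
  cycle 2 → 2: weight = 4, length = 1, mean = 4/1 ≈ 4.000
  cycle 0 → 1 → 0: weight = 13, length = 2, mean = 13/2 ≈ 6.500
  cycle 0 → 2 → 0: weight = 4, length = 2, mean = 4/2 ≈ 2.000
  cycle 1 → 0 → 1: weight = 13, length = 2, mean = 13/2 ≈ 6.500
Minimum mean = 1.000, attained e.g. along the cycle 1 → 1 with weight 1 and length 1. So λ(A) = 1/1 = 1.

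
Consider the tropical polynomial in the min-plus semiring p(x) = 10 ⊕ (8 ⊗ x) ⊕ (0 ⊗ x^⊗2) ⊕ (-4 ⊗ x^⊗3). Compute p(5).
p(5) = 10

A tropical monomial a ⊗ x^⊗i evaluates to a + i · x. Evaluating each term at x = 5:
  Term 0 contributes 10 + 0 · 5 = 10
  Term 1 contributes 8 + 1 · 5 = 13
  Term 2 contributes 0 + 2 · 5 = 10
  Term 3 contributes -4 + 3 · 5 = 11
p(5) = ⊕ of these = min[10, 13, 10, 11] = 10.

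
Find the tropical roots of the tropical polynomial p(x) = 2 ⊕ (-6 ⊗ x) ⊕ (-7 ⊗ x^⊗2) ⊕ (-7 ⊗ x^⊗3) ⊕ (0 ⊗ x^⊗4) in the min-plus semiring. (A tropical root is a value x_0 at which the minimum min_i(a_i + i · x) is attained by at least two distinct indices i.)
Roots: {-7, 0, 1, 8}

Each tropical root is a break point of the lower envelope of the lines y = a_i + i · x (there are 5 lines, with slopes 0, 1, ..., 4). Only the lines that attain the minimum somewhere contribute to roots; other lines are dominated. Here the surviving (envelope) indices are i = 4, i = 3, i = 2, i = 1, i = 0.
Intersections between consecutive envelope lines give the roots: for adjacent envelope indices i < j the intersection is x = (a_i − a_j) / (j − i). Reading off the sorted break points: {-7, 0, 1, 8}.
Verification: at each break x_0, at least two indices attain the minimum of min_i(a_i + i · x_0).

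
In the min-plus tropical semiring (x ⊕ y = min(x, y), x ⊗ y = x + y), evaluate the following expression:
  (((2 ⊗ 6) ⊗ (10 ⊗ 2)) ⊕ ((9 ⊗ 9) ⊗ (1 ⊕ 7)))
(((2 ⊗ 6) ⊗ (10 ⊗ 2)) ⊕ ((9 ⊗ 9) ⊗ (1 ⊕ 7))) = 19

Expand innermost to outermost. Recall ⊕ takes the minimum of its arguments and ⊗ takes their sum. Working out the expression (((2 ⊗ 6) ⊗ (10 ⊗ 2)) ⊕ ((9 ⊗ 9) ⊗ (1 ⊕ 7))) gives 19.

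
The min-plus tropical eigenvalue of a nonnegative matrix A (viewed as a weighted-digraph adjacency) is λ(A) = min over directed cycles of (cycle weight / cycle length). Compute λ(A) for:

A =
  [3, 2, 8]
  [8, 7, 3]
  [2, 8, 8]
λ(A) = 7/3

Enumerate directed cycles and compute their means (weight / length). Sample:
  cycle 0 → 0: weight = 3, length = 1, mean = 3/1 ≈ 3.000
  cycle 1 → 1: weight = 7, length = 1, mean = 7/1 ≈ 7.000
  cycle 2 → 2: weight = 8, length = 1, mean = 8/1 ≈ 8.000
  cycle 0 → 1 → 0: weight = 10, length = 2, mean = 10/2 ≈ 5.000
  cycle 0 → 2 → 0: weight = 10, length = 2, mean = 10/2 ≈ 5.000
  cycle 1 → 0 → 1: weight = 10, length = 2, mean = 10/2 ≈ 5.000
Minimum mean = 2.333, attained e.g. along the cycle 0 → 1 → 2 → 0 with weight 7 and length 3. So λ(A) = 7/3 = 7/3.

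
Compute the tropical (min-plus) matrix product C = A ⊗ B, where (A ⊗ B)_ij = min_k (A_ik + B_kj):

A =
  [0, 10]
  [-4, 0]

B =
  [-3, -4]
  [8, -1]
A ⊗ B =
  [-3, -4]
  [-7, -8]

Apply the min-plus product entry-by-entry:
  C[0][0] = min over k of (A[0][0] + B[0][0] = 0 + -3 = -3, A[0][1] + B[1][0] = 10 + 8 = 18) = -3 (attained at k = 0)
  C[0][1] = min over k of (A[0][0] + B[0][1] = 0 + -4 = -4, A[0][1] + B[1][1] = 10 + -1 = 9) = -4 (attained at k = 0)
  C[1][0] = min over k of (A[1][0] + B[0][0] = -4 + -3 = -7, A[1][1] + B[1][0] = 0 + 8 = 8) = -7 (attained at k = 0)
  C[1][1] = min over k of (A[1][0] + B[0][1] = -4 + -4 = -8, A[1][1] + B[1][1] = 0 + -1 = -1) = -8 (attained at k = 0)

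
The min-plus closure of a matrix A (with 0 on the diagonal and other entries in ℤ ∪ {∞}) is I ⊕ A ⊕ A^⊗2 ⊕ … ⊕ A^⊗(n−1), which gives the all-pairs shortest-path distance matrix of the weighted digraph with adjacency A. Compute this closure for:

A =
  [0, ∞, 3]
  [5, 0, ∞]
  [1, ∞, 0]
Closure =
  [0, ∞, 3]
  [5, 0, 8]
  [1, ∞, 0]

This is the Floyd-Warshall all-pairs shortest-path computation. For each intermediate vertex k = 0, 1, …, 2, update dist[i][j] ← min(dist[i][j], dist[i][k] + dist[k][j]). The final matrix gives, for each (i, j), the minimum total weight of any directed path from i to j (possibly empty when i = j).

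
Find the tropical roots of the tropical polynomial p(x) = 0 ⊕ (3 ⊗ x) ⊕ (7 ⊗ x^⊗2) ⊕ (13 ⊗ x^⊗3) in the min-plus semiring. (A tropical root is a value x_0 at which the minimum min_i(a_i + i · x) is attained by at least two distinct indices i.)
Roots: {-6, -4, -3}

Each tropical root is a break point of the lower envelope of the lines y = a_i + i · x (there are 4 lines, with slopes 0, 1, ..., 3). Only the lines that attain the minimum somewhere contribute to roots; other lines are dominated. Here the surviving (envelope) indices are i = 3, i = 2, i = 1, i = 0.
Intersections between consecutive envelope lines give the roots: for adjacent envelope indices i < j the intersection is x = (a_i − a_j) / (j − i). Reading off the sorted break points: {-6, -4, -3}.
Verification: at each break x_0, at least two indices attain the minimum of min_i(a_i + i · x_0).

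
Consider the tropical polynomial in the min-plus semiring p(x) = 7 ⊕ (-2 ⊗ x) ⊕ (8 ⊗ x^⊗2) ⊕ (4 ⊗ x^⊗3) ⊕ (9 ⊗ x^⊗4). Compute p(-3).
p(-3) = -5

A tropical monomial a ⊗ x^⊗i evaluates to a + i · x. Evaluating each term at x = -3:
  Term 0 contributes 7 + 0 · -3 = 7
  Term 1 contributes -2 + 1 · -3 = -5
  Term 2 contributes 8 + 2 · -3 = 2
  Term 3 contributes 4 + 3 · -3 = -5
  Term 4 contributes 9 + 4 · -3 = -3
p(-3) = ⊕ of these = min[7, -5, 2, -5, -3] = -5.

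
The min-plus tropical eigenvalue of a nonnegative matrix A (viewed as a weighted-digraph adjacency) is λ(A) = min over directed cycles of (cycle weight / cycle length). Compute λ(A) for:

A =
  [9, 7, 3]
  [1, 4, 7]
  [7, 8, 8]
λ(A) = 4

Enumerate directed cycles and compute their means (weight / length). Sample:
  cycle 0 → 0: weight = 9, length = 1, mean = 9/1 ≈ 9.000
  cycle 1 → 1: weight = 4, length = 1, mean = 4/1 ≈ 4.000
  cycle 2 → 2: weight = 8, length = 1, mean = 8/1 ≈ 8.000
  cycle 0 → 1 → 0: weight = 8, length = 2, mean = 8/2 ≈ 4.000
  cycle 0 → 2 → 0: weight = 10, length = 2, mean = 10/2 ≈ 5.000
  cycle 1 → 0 → 1: weight = 8, length = 2, mean = 8/2 ≈ 4.000
Minimum mean = 4.000, attained e.g. along the cycle 1 → 1 with weight 4 and length 1. So λ(A) = 4/1 = 4.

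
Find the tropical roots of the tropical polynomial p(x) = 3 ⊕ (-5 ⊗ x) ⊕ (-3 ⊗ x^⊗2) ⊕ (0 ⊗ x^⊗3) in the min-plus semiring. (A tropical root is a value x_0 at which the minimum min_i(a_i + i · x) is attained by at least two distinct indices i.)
Roots: {-3, -2, 8}

Each tropical root is a break point of the lower envelope of the lines y = a_i + i · x (there are 4 lines, with slopes 0, 1, ..., 3). Only the lines that attain the minimum somewhere contribute to roots; other lines are dominated. Here the surviving (envelope) indices are i = 3, i = 2, i = 1, i = 0.
Intersections between consecutive envelope lines give the roots: for adjacent envelope indices i < j the intersection is x = (a_i − a_j) / (j − i). Reading off the sorted break points: {-3, -2, 8}.
Verification: at each break x_0, at least two indices attain the minimum of min_i(a_i + i · x_0).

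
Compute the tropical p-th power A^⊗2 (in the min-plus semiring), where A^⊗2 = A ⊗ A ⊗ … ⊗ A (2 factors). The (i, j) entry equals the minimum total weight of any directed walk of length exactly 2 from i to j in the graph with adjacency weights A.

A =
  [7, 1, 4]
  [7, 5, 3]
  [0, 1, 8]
A^⊗2 =
  [4, 5, 4]
  [3, 4, 8]
  [7, 1, 4]

Each entry (A^⊗2)_ij equals the minimum over all length-2 walks i = v_0 → v_1 → … → v_2 = j of Σ_t A[v_t][v_{t+1}]. For example, for (i, j) = (0, 2) we minimise over 3 possible intermediate vertex sequences; the minimum is 4, attained along the walk 0 → 1 → 2.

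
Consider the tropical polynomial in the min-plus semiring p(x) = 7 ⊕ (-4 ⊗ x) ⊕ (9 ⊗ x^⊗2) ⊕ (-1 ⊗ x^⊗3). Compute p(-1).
p(-1) = -5

A tropical monomial a ⊗ x^⊗i evaluates to a + i · x. Evaluating each term at x = -1:
  Term 0 contributes 7 + 0 · -1 = 7
  Term 1 contributes -4 + 1 · -1 = -5
  Term 2 contributes 9 + 2 · -1 = 7
  Term 3 contributes -1 + 3 · -1 = -4
p(-1) = ⊕ of these = min[7, -5, 7, -4] = -5.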